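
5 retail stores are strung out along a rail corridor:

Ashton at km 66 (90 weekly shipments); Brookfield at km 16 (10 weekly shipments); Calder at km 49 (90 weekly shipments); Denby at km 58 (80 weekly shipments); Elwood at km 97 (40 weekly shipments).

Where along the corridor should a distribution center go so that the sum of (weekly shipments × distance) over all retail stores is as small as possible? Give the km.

x = 58

For a sum of weighted absolute distances on a line, the optimum is the weighted median (not the mean). Total weight W = 310; half-weight = 155.
Sort by position and accumulate weight:
  km 16 (Brookfield, w=10) → cum 10
  km 49 (Calder, w=90) → cum 100
  km 58 (Denby, w=80) → cum 180  ≥ 155 → median here
  km 66 (Ashton, w=90) → cum 270
  km 97 (Elwood, w=40) → cum 310
Optimal location: km 58.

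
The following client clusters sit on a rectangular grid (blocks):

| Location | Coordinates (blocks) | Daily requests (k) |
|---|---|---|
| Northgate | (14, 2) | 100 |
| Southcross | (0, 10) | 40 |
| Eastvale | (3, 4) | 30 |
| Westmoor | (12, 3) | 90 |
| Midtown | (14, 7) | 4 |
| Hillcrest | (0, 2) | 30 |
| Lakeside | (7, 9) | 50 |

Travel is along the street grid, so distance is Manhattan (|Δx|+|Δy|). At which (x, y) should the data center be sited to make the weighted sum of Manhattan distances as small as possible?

Manhattan distance separates: Σwᵢ(|x−xᵢ|+|y−yᵢ|) = Σwᵢ|x−xᵢ| + Σwᵢ|y−yᵢ|, so x and y are optimised independently as 1-D weighted medians.
Total weight W = 344; half = 172.
x-coordinate, sorted with cumulative weight:
  x=0 (Southcross, w=40) cum 40
  x=0 (Hillcrest, w=30) cum 70
  x=3 (Eastvale, w=30) cum 100
  x=7 (Lakeside, w=50) cum 150
  x=12 (Westmoor, w=90) cum 240  ← median
  x=14 (Northgate, w=100) cum 340
  x=14 (Midtown, w=4) cum 344
⇒ x* = 12
y-coordinate, sorted with cumulative weight:
  y=2 (Northgate, w=100) cum 100
  y=2 (Hillcrest, w=30) cum 130
  y=3 (Westmoor, w=90) cum 220  ← median
  y=4 (Eastvale, w=30) cum 250
  y=7 (Midtown, w=4) cum 254
  y=9 (Lakeside, w=50) cum 304
  y=10 (Southcross, w=40) cum 344
⇒ y* = 3

(12, 3)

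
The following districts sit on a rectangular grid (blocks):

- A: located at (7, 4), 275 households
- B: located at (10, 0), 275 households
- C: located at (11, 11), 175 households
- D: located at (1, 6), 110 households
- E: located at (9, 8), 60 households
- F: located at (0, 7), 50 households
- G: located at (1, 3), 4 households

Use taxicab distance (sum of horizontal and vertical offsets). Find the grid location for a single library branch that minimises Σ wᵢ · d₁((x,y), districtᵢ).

(9, 4)

Manhattan distance separates: Σwᵢ(|x−xᵢ|+|y−yᵢ|) = Σwᵢ|x−xᵢ| + Σwᵢ|y−yᵢ|, so x and y are optimised independently as 1-D weighted medians.
Total weight W = 949; half = 474.5.
x-coordinate, sorted with cumulative weight:
  x=0 (F, w=50) cum 50
  x=1 (D, w=110) cum 160
  x=1 (G, w=4) cum 164
  x=7 (A, w=275) cum 439
  x=9 (E, w=60) cum 499  ← median
  x=10 (B, w=275) cum 774
  x=11 (C, w=175) cum 949
⇒ x* = 9
y-coordinate, sorted with cumulative weight:
  y=0 (B, w=275) cum 275
  y=3 (G, w=4) cum 279
  y=4 (A, w=275) cum 554  ← median
  y=6 (D, w=110) cum 664
  y=7 (F, w=50) cum 714
  y=8 (E, w=60) cum 774
  y=11 (C, w=175) cum 949
⇒ y* = 4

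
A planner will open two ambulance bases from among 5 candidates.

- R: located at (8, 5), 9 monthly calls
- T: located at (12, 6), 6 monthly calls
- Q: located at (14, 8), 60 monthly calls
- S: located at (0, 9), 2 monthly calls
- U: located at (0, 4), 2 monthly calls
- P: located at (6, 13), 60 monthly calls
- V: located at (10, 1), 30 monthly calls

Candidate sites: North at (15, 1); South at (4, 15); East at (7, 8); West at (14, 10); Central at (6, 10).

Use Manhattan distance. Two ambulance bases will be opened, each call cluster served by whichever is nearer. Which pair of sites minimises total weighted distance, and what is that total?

Evaluate every pair (each demand assigned to the nearer of the two):
  {West, Central}: total = 827
  {East, West}: total = 890
  {South, West}: total = 935
  {North, Central}: total = 959
  {East, Central}: total = 1014
  {North, East}: total = 1046
  {North, South}: total = 1067
  {South, East}: total = 1076
  {North, West}: total = 1131
  {South, Central}: total = 1331
Best pair: {West, Central} with total 827.

{West, Central}, total 827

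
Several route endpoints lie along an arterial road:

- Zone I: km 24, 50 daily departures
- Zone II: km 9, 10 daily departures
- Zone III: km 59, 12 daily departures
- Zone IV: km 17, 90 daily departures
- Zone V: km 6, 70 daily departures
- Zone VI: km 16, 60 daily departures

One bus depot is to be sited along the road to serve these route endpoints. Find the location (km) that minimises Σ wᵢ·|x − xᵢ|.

x = 17

For a sum of weighted absolute distances on a line, the optimum is the weighted median (not the mean). Total weight W = 292; half-weight = 146.
Sort by position and accumulate weight:
  km 6 (Zone V, w=70) → cum 70
  km 9 (Zone II, w=10) → cum 80
  km 16 (Zone VI, w=60) → cum 140
  km 17 (Zone IV, w=90) → cum 230  ≥ 146 → median here
  km 24 (Zone I, w=50) → cum 280
  km 59 (Zone III, w=12) → cum 292
Optimal location: km 17.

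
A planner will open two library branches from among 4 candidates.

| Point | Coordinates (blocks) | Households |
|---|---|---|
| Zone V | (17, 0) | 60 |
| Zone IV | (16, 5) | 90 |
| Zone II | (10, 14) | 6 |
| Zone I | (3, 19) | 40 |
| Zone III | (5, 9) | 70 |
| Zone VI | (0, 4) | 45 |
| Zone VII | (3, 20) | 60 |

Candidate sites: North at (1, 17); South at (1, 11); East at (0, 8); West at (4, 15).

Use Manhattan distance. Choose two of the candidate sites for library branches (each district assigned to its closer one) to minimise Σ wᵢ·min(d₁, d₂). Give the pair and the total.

{North, East}, total 4342

Evaluate every pair (each demand assigned to the nearer of the two):
  {North, East}: total = 4342
  {East, West}: total = 4412
  {North, South}: total = 4822
  {South, West}: total = 4892
  {South, East}: total = 4942
  {North, West}: total = 5282
Best pair: {North, East} with total 4342.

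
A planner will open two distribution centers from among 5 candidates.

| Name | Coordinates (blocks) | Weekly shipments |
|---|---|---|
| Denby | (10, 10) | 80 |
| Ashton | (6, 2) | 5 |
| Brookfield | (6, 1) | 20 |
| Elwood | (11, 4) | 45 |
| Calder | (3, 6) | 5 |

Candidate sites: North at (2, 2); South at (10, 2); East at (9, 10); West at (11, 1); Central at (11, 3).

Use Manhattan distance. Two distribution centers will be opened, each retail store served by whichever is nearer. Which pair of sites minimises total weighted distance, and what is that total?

{East, Central}, total 345

Evaluate every pair (each demand assigned to the nearer of the two):
  {East, Central}: total = 345
  {South, East}: total = 385
  {East, West}: total = 395
  {North, East}: total = 585
  {North, Central}: total = 830
  {South, Central}: total = 860
  {West, Central}: total = 870
  {North, South}: total = 920
  {South, West}: total = 950
  {North, West}: total = 1080
Best pair: {East, Central} with total 345.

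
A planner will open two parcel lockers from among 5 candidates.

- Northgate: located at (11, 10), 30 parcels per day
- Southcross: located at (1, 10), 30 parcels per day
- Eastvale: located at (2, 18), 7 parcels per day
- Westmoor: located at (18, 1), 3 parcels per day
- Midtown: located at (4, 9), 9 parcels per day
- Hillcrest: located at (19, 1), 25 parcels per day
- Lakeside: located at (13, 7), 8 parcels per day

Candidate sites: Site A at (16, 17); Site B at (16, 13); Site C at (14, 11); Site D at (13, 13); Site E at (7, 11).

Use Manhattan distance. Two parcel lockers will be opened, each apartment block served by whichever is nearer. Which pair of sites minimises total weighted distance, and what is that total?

{Site C, Site E}, total 916

Evaluate every pair (each demand assigned to the nearer of the two):
  {Site C, Site E}: total = 916
  {Site B, Site E}: total = 978
  {Site D, Site E}: total = 1038
  {Site A, Site E}: total = 1098
  {Site A, Site C}: total = 1210
  {Site C, Site D}: total = 1217
  {Site B, Site C}: total = 1238
  {Site B, Site D}: total = 1294
  {Site A, Site D}: total = 1371
  {Site A, Site B}: total = 1518
Best pair: {Site C, Site E} with total 916.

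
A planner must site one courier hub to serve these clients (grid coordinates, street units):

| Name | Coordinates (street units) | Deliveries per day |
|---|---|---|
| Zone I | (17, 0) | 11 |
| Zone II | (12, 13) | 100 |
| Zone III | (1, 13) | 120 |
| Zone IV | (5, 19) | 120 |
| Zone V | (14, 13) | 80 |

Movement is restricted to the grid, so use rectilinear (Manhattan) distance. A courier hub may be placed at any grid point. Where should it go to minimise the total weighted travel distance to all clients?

(5, 13)

Manhattan distance separates: Σwᵢ(|x−xᵢ|+|y−yᵢ|) = Σwᵢ|x−xᵢ| + Σwᵢ|y−yᵢ|, so x and y are optimised independently as 1-D weighted medians.
Total weight W = 431; half = 215.5.
x-coordinate, sorted with cumulative weight:
  x=1 (Zone III, w=120) cum 120
  x=5 (Zone IV, w=120) cum 240  ← median
  x=12 (Zone II, w=100) cum 340
  x=14 (Zone V, w=80) cum 420
  x=17 (Zone I, w=11) cum 431
⇒ x* = 5
y-coordinate, sorted with cumulative weight:
  y=0 (Zone I, w=11) cum 11
  y=13 (Zone II, w=100) cum 111
  y=13 (Zone III, w=120) cum 231  ← median
  y=13 (Zone V, w=80) cum 311
  y=19 (Zone IV, w=120) cum 431
⇒ y* = 13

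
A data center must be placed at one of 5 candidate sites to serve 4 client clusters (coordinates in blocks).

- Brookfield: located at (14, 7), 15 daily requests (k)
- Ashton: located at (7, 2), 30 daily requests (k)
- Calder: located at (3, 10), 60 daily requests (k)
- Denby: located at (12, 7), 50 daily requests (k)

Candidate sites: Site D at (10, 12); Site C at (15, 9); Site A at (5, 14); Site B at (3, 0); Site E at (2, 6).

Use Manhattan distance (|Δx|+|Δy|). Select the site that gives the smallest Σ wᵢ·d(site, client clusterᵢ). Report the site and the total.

Total weighted distance at each candidate:
  Site D (10, 12): total = 1415
  Site C (15, 9): total = 1525
  Site A (5, 14): total = 1720
  Site B (3, 0): total = 1850
  Site E (2, 6): total = 1315
Minimum is at Site E with total 1315 blocks.

Site E, total 1315 blocks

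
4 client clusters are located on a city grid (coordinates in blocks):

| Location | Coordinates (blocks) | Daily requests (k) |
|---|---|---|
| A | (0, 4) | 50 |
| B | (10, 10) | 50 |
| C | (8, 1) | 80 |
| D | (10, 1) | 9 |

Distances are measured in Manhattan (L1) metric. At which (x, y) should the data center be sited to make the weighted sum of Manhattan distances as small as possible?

Manhattan distance separates: Σwᵢ(|x−xᵢ|+|y−yᵢ|) = Σwᵢ|x−xᵢ| + Σwᵢ|y−yᵢ|, so x and y are optimised independently as 1-D weighted medians.
Total weight W = 189; half = 94.5.
x-coordinate, sorted with cumulative weight:
  x=0 (A, w=50) cum 50
  x=8 (C, w=80) cum 130  ← median
  x=10 (B, w=50) cum 180
  x=10 (D, w=9) cum 189
⇒ x* = 8
y-coordinate, sorted with cumulative weight:
  y=1 (C, w=80) cum 80
  y=1 (D, w=9) cum 89
  y=4 (A, w=50) cum 139  ← median
  y=10 (B, w=50) cum 189
⇒ y* = 4

(8, 4)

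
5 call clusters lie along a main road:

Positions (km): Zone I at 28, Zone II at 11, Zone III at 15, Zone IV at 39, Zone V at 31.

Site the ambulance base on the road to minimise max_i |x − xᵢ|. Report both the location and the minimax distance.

location 25, max distance 14

The 1-center on a line is the midpoint of the two extreme points: leftmost at 11, rightmost at 39.
Optimal location = (11 + 39)/2 = 25; maximum distance = (39 − 11)/2 = 14.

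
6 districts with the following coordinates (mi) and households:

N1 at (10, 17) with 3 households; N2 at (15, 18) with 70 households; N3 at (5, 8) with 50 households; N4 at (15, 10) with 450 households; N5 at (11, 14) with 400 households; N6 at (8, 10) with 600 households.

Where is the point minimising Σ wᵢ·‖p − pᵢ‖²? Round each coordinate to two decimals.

The minimiser of Σwᵢ‖p−pᵢ‖² is the weighted centroid p* = (Σwᵢpᵢ)/(Σwᵢ).
Σwᵢ = 1573.
Σwᵢxᵢ = 3·10 + 70·15 + 50·5 + 450·15 + 400·11 + 600·8 = 17280.
Σwᵢyᵢ = 3·17 + 70·18 + 50·8 + 450·10 + 400·14 + 600·10 = 17811.
x* = 17280/1573 = 10.99, y* = 17811/1573 = 11.32.

(10.99, 11.32)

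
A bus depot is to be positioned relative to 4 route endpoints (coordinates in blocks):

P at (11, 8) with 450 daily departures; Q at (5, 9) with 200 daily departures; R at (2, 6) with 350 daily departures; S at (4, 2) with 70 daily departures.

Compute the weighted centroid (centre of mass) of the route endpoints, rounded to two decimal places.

The minimiser of Σwᵢ‖p−pᵢ‖² is the weighted centroid p* = (Σwᵢpᵢ)/(Σwᵢ).
Σwᵢ = 1070.
Σwᵢxᵢ = 450·11 + 200·5 + 350·2 + 70·4 = 6930.
Σwᵢyᵢ = 450·8 + 200·9 + 350·6 + 70·2 = 7640.
x* = 6930/1070 = 6.48, y* = 7640/1070 = 7.14.

(6.48, 7.14)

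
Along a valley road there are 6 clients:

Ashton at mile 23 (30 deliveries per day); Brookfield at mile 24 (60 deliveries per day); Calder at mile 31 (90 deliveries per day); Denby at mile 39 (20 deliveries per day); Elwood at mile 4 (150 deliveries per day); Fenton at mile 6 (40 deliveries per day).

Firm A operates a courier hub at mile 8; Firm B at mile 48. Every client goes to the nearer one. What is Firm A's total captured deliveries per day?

The indifferent point is the midpoint (8+48)/2 = 28; clients left of it (closer to Firm A at 8) go to Firm A, those right go to Firm B.
  Elwood at 4 (w=150) → Firm A
  Fenton at 6 (w=40) → Firm A
  Ashton at 23 (w=30) → Firm A
  Brookfield at 24 (w=60) → Firm A
  Calder at 31 (w=90) → Firm B
  Denby at 39 (w=20) → Firm B
Firm A captures 280; Firm B captures 110.

280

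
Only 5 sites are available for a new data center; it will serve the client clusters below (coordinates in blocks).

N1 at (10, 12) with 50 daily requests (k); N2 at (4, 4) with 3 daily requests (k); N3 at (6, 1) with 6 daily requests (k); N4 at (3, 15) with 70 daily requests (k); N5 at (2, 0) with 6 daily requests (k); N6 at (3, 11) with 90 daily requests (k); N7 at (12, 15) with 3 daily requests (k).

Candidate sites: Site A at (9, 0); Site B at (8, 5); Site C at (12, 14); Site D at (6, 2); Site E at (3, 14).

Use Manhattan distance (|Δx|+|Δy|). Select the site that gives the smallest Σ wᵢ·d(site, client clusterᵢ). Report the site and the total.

Total weighted distance at each candidate:
  Site A (9, 0): total = 3797
  Site B (8, 5): total = 2649
  Site C (12, 14): total = 2295
  Site D (6, 2): total = 3011
  Site E (3, 14): total = 1039
Minimum is at Site E with total 1039 blocks.

Site E, total 1039 blocks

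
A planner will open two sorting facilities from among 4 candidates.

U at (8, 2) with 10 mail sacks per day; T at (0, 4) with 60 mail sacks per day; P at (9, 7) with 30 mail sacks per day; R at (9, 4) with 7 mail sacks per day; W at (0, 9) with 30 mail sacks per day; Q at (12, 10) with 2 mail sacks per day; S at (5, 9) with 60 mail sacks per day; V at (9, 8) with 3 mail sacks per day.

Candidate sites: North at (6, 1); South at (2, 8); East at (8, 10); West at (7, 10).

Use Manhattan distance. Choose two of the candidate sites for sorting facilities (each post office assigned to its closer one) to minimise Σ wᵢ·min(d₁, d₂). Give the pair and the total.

{South, West}, total 948

Evaluate every pair (each demand assigned to the nearer of the two):
  {South, West}: total = 948
  {South, East}: total = 956
  {North, South}: total = 1047
  {North, West}: total = 1204
  {North, East}: total = 1259
  {East, West}: total = 1466
Best pair: {South, West} with total 948.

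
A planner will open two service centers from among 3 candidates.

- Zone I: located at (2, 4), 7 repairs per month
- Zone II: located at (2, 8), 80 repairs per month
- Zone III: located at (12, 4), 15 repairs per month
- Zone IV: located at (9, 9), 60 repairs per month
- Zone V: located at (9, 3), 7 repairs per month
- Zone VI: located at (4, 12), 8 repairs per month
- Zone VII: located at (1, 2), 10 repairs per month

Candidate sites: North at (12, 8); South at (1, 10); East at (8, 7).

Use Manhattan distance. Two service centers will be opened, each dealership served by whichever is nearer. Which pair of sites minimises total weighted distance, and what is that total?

{South, East}, total 729

Evaluate every pair (each demand assigned to the nearer of the two):
  {South, East}: total = 729
  {North, South}: total = 765
  {North, East}: total = 1090
Best pair: {South, East} with total 729.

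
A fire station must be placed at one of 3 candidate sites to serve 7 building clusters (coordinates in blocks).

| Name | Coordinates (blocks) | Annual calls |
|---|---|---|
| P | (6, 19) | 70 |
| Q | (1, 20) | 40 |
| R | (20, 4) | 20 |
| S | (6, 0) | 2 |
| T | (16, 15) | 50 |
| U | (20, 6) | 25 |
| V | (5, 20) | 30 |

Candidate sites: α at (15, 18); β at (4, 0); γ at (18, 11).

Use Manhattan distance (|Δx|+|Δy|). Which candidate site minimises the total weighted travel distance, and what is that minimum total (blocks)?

α, total 2759 blocks

Total weighted distance at each candidate:
  α (15, 18): total = 2759
  β (4, 0): total = 5324
  γ (18, 11): total = 3801
Minimum is at α with total 2759 blocks.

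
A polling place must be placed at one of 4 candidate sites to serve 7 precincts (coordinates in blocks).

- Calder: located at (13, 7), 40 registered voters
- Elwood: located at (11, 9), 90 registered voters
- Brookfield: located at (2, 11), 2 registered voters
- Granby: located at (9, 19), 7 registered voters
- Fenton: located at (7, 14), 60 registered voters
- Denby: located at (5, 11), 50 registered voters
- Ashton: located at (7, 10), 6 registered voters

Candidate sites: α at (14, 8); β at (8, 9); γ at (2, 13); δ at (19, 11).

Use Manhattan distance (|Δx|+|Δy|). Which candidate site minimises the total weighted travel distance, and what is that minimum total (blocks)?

Total weighted distance at each candidate:
  α (14, 8): total = 2016
  β (8, 9): total = 1265
  γ (2, 13): total = 2603
  δ (19, 11): total = 3138
Minimum is at β with total 1265 blocks.

β, total 1265 blocks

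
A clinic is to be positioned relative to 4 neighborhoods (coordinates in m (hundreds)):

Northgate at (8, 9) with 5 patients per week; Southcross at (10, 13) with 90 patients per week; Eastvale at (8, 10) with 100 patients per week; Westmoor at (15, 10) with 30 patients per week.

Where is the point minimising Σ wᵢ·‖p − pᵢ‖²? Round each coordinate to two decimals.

The minimiser of Σwᵢ‖p−pᵢ‖² is the weighted centroid p* = (Σwᵢpᵢ)/(Σwᵢ).
Σwᵢ = 225.
Σwᵢxᵢ = 5·8 + 90·10 + 100·8 + 30·15 = 2190.
Σwᵢyᵢ = 5·9 + 90·13 + 100·10 + 30·10 = 2515.
x* = 2190/225 = 9.73, y* = 2515/225 = 11.18.

(9.73, 11.18)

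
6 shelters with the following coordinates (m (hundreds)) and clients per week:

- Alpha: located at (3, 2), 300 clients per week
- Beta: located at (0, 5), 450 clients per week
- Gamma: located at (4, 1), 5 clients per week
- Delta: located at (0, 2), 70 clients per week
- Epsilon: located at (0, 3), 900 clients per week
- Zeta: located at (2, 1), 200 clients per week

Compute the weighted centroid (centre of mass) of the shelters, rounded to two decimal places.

(0.69, 3.06)

The minimiser of Σwᵢ‖p−pᵢ‖² is the weighted centroid p* = (Σwᵢpᵢ)/(Σwᵢ).
Σwᵢ = 1925.
Σwᵢxᵢ = 300·3 + 450·0 + 5·4 + 70·0 + 900·0 + 200·2 = 1320.
Σwᵢyᵢ = 300·2 + 450·5 + 5·1 + 70·2 + 900·3 + 200·1 = 5895.
x* = 1320/1925 = 0.69, y* = 5895/1925 = 3.06.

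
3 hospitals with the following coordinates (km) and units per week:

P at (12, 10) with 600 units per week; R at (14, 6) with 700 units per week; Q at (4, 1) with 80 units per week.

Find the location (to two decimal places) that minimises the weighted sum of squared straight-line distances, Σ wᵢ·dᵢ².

(12.55, 7.45)

The minimiser of Σwᵢ‖p−pᵢ‖² is the weighted centroid p* = (Σwᵢpᵢ)/(Σwᵢ).
Σwᵢ = 1380.
Σwᵢxᵢ = 600·12 + 700·14 + 80·4 = 17320.
Σwᵢyᵢ = 600·10 + 700·6 + 80·1 = 10280.
x* = 17320/1380 = 12.55, y* = 10280/1380 = 7.45.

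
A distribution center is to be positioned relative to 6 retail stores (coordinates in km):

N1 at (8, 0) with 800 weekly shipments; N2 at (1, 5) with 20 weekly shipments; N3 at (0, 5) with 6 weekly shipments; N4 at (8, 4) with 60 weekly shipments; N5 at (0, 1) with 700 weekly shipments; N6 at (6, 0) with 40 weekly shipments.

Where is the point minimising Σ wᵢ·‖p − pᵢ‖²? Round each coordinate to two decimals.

(4.39, 0.66)

The minimiser of Σwᵢ‖p−pᵢ‖² is the weighted centroid p* = (Σwᵢpᵢ)/(Σwᵢ).
Σwᵢ = 1626.
Σwᵢxᵢ = 800·8 + 20·1 + 6·0 + 60·8 + 700·0 + 40·6 = 7140.
Σwᵢyᵢ = 800·0 + 20·5 + 6·5 + 60·4 + 700·1 + 40·0 = 1070.
x* = 7140/1626 = 4.39, y* = 1070/1626 = 0.66.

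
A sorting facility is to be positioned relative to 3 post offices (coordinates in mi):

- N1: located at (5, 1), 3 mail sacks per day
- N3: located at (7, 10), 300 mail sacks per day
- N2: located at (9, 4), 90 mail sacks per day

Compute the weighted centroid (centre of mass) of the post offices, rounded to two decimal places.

The minimiser of Σwᵢ‖p−pᵢ‖² is the weighted centroid p* = (Σwᵢpᵢ)/(Σwᵢ).
Σwᵢ = 393.
Σwᵢxᵢ = 3·5 + 300·7 + 90·9 = 2925.
Σwᵢyᵢ = 3·1 + 300·10 + 90·4 = 3363.
x* = 2925/393 = 7.44, y* = 3363/393 = 8.56.

(7.44, 8.56)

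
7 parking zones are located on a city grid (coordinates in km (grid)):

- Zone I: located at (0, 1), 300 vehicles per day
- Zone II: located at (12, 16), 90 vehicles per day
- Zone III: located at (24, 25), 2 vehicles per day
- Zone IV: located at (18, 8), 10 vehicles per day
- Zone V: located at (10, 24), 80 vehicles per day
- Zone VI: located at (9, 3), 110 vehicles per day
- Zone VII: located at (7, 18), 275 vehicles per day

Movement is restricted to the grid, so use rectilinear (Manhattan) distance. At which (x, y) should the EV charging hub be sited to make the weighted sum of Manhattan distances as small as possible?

(7, 16)

Manhattan distance separates: Σwᵢ(|x−xᵢ|+|y−yᵢ|) = Σwᵢ|x−xᵢ| + Σwᵢ|y−yᵢ|, so x and y are optimised independently as 1-D weighted medians.
Total weight W = 867; half = 433.5.
x-coordinate, sorted with cumulative weight:
  x=0 (Zone I, w=300) cum 300
  x=7 (Zone VII, w=275) cum 575  ← median
  x=9 (Zone VI, w=110) cum 685
  x=10 (Zone V, w=80) cum 765
  x=12 (Zone II, w=90) cum 855
  x=18 (Zone IV, w=10) cum 865
  x=24 (Zone III, w=2) cum 867
⇒ x* = 7
y-coordinate, sorted with cumulative weight:
  y=1 (Zone I, w=300) cum 300
  y=3 (Zone VI, w=110) cum 410
  y=8 (Zone IV, w=10) cum 420
  y=16 (Zone II, w=90) cum 510  ← median
  y=18 (Zone VII, w=275) cum 785
  y=24 (Zone V, w=80) cum 865
  y=25 (Zone III, w=2) cum 867
⇒ y* = 16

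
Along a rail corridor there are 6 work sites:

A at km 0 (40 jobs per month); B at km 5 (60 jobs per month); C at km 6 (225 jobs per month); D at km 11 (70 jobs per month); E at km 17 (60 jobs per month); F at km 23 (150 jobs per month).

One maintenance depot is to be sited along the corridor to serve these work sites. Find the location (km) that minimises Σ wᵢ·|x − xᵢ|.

x = 6

For a sum of weighted absolute distances on a line, the optimum is the weighted median (not the mean). Total weight W = 605; half-weight = 302.5.
Sort by position and accumulate weight:
  km 0 (A, w=40) → cum 40
  km 5 (B, w=60) → cum 100
  km 6 (C, w=225) → cum 325  ≥ 302.5 → median here
  km 11 (D, w=70) → cum 395
  km 17 (E, w=60) → cum 455
  km 23 (F, w=150) → cum 605
Optimal location: km 6.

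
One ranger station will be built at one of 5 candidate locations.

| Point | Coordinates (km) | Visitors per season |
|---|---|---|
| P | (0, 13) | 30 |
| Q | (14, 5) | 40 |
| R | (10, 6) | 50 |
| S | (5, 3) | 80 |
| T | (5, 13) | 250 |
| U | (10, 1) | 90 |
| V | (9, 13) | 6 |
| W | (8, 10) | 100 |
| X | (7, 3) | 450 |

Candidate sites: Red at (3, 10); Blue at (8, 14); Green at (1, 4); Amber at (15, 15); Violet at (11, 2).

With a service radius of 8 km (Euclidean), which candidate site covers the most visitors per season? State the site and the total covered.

Coverage radius r = 8 km; a point is covered iff (Δx)²+(Δy)² ≤ 8² = 64.
  Red (3, 10): covers {P, S, T, V, W} → 466
  Blue (8, 14): covers {T, V, W} → 356
  Green (1, 4): covers {S, X} → 530
  Amber (15, 15): covers {V} → 6
  Violet (11, 2): covers {Q, R, S, U, X} → 710
Maximum coverage at Violet: 710 visitors per season.

Violet, covering 710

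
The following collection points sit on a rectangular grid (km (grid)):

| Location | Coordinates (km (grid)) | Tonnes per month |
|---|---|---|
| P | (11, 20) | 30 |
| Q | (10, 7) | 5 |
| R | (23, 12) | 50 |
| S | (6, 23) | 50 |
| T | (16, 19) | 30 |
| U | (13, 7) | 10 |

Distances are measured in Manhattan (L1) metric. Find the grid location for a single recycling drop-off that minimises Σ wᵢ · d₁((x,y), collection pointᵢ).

(13, 19)

Manhattan distance separates: Σwᵢ(|x−xᵢ|+|y−yᵢ|) = Σwᵢ|x−xᵢ| + Σwᵢ|y−yᵢ|, so x and y are optimised independently as 1-D weighted medians.
Total weight W = 175; half = 87.5.
x-coordinate, sorted with cumulative weight:
  x=6 (S, w=50) cum 50
  x=10 (Q, w=5) cum 55
  x=11 (P, w=30) cum 85
  x=13 (U, w=10) cum 95  ← median
  x=16 (T, w=30) cum 125
  x=23 (R, w=50) cum 175
⇒ x* = 13
y-coordinate, sorted with cumulative weight:
  y=7 (Q, w=5) cum 5
  y=7 (U, w=10) cum 15
  y=12 (R, w=50) cum 65
  y=19 (T, w=30) cum 95  ← median
  y=20 (P, w=30) cum 125
  y=23 (S, w=50) cum 175
⇒ y* = 19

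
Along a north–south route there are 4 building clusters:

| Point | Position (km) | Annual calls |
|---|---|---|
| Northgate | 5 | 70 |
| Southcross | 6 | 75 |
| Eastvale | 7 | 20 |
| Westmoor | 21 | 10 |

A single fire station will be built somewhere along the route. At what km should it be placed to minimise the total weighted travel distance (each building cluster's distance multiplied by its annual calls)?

For a sum of weighted absolute distances on a line, the optimum is the weighted median (not the mean). Total weight W = 175; half-weight = 87.5.
Sort by position and accumulate weight:
  km 5 (Northgate, w=70) → cum 70
  km 6 (Southcross, w=75) → cum 145  ≥ 87.5 → median here
  km 7 (Eastvale, w=20) → cum 165
  km 21 (Westmoor, w=10) → cum 175
Optimal location: km 6.

x = 6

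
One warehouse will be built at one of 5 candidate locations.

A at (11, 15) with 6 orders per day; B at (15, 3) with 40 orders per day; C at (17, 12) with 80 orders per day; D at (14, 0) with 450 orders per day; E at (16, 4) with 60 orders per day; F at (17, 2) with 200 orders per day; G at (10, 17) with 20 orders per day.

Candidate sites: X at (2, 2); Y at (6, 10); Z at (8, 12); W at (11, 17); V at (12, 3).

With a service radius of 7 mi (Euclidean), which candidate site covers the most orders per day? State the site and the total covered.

Coverage radius r = 7 mi; a point is covered iff (Δx)²+(Δy)² ≤ 7² = 49.
  X (2, 2): covers {none} → 0
  Y (6, 10): covers {none} → 0
  Z (8, 12): covers {A, G} → 26
  W (11, 17): covers {A, G} → 26
  V (12, 3): covers {B, D, E, F} → 750
Maximum coverage at V: 750 orders per day.

V, covering 750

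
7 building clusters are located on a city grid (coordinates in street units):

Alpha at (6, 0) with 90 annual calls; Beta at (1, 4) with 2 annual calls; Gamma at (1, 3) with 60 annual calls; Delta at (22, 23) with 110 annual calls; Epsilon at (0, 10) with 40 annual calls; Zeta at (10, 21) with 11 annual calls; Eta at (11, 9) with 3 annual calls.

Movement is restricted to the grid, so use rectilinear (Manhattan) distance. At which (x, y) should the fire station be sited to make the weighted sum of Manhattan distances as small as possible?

Manhattan distance separates: Σwᵢ(|x−xᵢ|+|y−yᵢ|) = Σwᵢ|x−xᵢ| + Σwᵢ|y−yᵢ|, so x and y are optimised independently as 1-D weighted medians.
Total weight W = 316; half = 158.
x-coordinate, sorted with cumulative weight:
  x=0 (Epsilon, w=40) cum 40
  x=1 (Beta, w=2) cum 42
  x=1 (Gamma, w=60) cum 102
  x=6 (Alpha, w=90) cum 192  ← median
  x=10 (Zeta, w=11) cum 203
  x=11 (Eta, w=3) cum 206
  x=22 (Delta, w=110) cum 316
⇒ x* = 6
y-coordinate, sorted with cumulative weight:
  y=0 (Alpha, w=90) cum 90
  y=3 (Gamma, w=60) cum 150
  y=4 (Beta, w=2) cum 152
  y=9 (Eta, w=3) cum 155
  y=10 (Epsilon, w=40) cum 195  ← median
  y=21 (Zeta, w=11) cum 206
  y=23 (Delta, w=110) cum 316
⇒ y* = 10

(6, 10)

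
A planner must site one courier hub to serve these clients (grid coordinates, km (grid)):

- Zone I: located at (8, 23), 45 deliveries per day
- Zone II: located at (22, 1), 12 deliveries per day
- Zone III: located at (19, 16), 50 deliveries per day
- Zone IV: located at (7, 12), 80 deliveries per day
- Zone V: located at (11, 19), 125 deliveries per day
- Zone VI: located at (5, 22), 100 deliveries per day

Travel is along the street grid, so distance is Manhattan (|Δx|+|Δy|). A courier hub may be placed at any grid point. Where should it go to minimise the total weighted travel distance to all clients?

Manhattan distance separates: Σwᵢ(|x−xᵢ|+|y−yᵢ|) = Σwᵢ|x−xᵢ| + Σwᵢ|y−yᵢ|, so x and y are optimised independently as 1-D weighted medians.
Total weight W = 412; half = 206.
x-coordinate, sorted with cumulative weight:
  x=5 (Zone VI, w=100) cum 100
  x=7 (Zone IV, w=80) cum 180
  x=8 (Zone I, w=45) cum 225  ← median
  x=11 (Zone V, w=125) cum 350
  x=19 (Zone III, w=50) cum 400
  x=22 (Zone II, w=12) cum 412
⇒ x* = 8
y-coordinate, sorted with cumulative weight:
  y=1 (Zone II, w=12) cum 12
  y=12 (Zone IV, w=80) cum 92
  y=16 (Zone III, w=50) cum 142
  y=19 (Zone V, w=125) cum 267  ← median
  y=22 (Zone VI, w=100) cum 367
  y=23 (Zone I, w=45) cum 412
⇒ y* = 19

(8, 19)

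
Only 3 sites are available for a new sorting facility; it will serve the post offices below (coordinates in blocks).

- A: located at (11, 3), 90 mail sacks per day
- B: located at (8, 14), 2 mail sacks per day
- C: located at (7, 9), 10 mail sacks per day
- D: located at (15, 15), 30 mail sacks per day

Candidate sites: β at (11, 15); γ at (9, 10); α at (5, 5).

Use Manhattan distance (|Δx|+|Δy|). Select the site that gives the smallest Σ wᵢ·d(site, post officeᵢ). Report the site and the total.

γ, total 1180 blocks

Total weighted distance at each candidate:
  β (11, 15): total = 1308
  γ (9, 10): total = 1180
  α (5, 5): total = 1404
Minimum is at γ with total 1180 blocks.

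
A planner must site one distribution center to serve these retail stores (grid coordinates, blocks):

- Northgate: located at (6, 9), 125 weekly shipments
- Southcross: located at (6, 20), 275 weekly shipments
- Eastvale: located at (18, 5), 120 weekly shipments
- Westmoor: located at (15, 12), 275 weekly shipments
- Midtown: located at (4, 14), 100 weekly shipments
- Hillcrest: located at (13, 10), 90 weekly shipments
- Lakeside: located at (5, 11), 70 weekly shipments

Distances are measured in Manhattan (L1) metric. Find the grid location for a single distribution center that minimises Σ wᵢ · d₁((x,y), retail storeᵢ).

(6, 12)

Manhattan distance separates: Σwᵢ(|x−xᵢ|+|y−yᵢ|) = Σwᵢ|x−xᵢ| + Σwᵢ|y−yᵢ|, so x and y are optimised independently as 1-D weighted medians.
Total weight W = 1055; half = 527.5.
x-coordinate, sorted with cumulative weight:
  x=4 (Midtown, w=100) cum 100
  x=5 (Lakeside, w=70) cum 170
  x=6 (Northgate, w=125) cum 295
  x=6 (Southcross, w=275) cum 570  ← median
  x=13 (Hillcrest, w=90) cum 660
  x=15 (Westmoor, w=275) cum 935
  x=18 (Eastvale, w=120) cum 1055
⇒ x* = 6
y-coordinate, sorted with cumulative weight:
  y=5 (Eastvale, w=120) cum 120
  y=9 (Northgate, w=125) cum 245
  y=10 (Hillcrest, w=90) cum 335
  y=11 (Lakeside, w=70) cum 405
  y=12 (Westmoor, w=275) cum 680  ← median
  y=14 (Midtown, w=100) cum 780
  y=20 (Southcross, w=275) cum 1055
⇒ y* = 12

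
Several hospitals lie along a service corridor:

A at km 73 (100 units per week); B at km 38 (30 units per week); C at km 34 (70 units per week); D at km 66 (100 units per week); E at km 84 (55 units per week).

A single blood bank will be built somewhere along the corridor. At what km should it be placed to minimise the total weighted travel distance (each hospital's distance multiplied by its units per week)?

x = 66

For a sum of weighted absolute distances on a line, the optimum is the weighted median (not the mean). Total weight W = 355; half-weight = 177.5.
Sort by position and accumulate weight:
  km 34 (C, w=70) → cum 70
  km 38 (B, w=30) → cum 100
  km 66 (D, w=100) → cum 200  ≥ 177.5 → median here
  km 73 (A, w=100) → cum 300
  km 84 (E, w=55) → cum 355
Optimal location: km 66.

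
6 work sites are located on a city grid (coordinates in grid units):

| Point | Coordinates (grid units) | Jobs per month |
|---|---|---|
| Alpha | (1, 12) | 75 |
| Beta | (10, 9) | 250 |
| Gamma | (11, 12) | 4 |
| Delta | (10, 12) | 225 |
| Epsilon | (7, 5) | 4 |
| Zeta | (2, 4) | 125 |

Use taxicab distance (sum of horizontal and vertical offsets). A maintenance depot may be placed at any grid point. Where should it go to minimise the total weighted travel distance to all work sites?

Manhattan distance separates: Σwᵢ(|x−xᵢ|+|y−yᵢ|) = Σwᵢ|x−xᵢ| + Σwᵢ|y−yᵢ|, so x and y are optimised independently as 1-D weighted medians.
Total weight W = 683; half = 341.5.
x-coordinate, sorted with cumulative weight:
  x=1 (Alpha, w=75) cum 75
  x=2 (Zeta, w=125) cum 200
  x=7 (Epsilon, w=4) cum 204
  x=10 (Beta, w=250) cum 454  ← median
  x=10 (Delta, w=225) cum 679
  x=11 (Gamma, w=4) cum 683
⇒ x* = 10
y-coordinate, sorted with cumulative weight:
  y=4 (Zeta, w=125) cum 125
  y=5 (Epsilon, w=4) cum 129
  y=9 (Beta, w=250) cum 379  ← median
  y=12 (Alpha, w=75) cum 454
  y=12 (Gamma, w=4) cum 458
  y=12 (Delta, w=225) cum 683
⇒ y* = 9

(10, 9)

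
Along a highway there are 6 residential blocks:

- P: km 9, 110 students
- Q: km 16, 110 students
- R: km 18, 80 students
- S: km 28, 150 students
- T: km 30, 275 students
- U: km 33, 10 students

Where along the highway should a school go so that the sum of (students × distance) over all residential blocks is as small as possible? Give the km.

For a sum of weighted absolute distances on a line, the optimum is the weighted median (not the mean). Total weight W = 735; half-weight = 367.5.
Sort by position and accumulate weight:
  km 9 (P, w=110) → cum 110
  km 16 (Q, w=110) → cum 220
  km 18 (R, w=80) → cum 300
  km 28 (S, w=150) → cum 450  ≥ 367.5 → median here
  km 30 (T, w=275) → cum 725
  km 33 (U, w=10) → cum 735
Optimal location: km 28.

x = 28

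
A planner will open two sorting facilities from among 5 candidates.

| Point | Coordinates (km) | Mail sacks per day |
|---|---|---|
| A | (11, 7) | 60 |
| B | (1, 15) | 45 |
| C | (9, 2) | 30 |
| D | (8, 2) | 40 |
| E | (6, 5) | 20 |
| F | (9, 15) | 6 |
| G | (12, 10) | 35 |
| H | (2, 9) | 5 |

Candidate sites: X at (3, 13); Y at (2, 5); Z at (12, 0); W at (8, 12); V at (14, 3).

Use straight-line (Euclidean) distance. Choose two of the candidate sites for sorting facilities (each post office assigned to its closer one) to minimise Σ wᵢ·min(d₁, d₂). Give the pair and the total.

Evaluate every pair (each demand assigned to the nearer of the two):
  {X, V}: total = 1301.9
  {Z, W}: total = 1334.3
  {X, Z}: total = 1385.4
  {W, V}: total = 1393.6
  {Y, W}: total = 1464.9
  {X, W}: total = 1520.3
  {Y, V}: total = 1576.6
  {X, Y}: total = 1647.2
  {Y, Z}: total = 1686.8
  {Z, V}: total = 1939.3
Best pair: {X, V} with total 1301.9.

{X, V}, total 1301.9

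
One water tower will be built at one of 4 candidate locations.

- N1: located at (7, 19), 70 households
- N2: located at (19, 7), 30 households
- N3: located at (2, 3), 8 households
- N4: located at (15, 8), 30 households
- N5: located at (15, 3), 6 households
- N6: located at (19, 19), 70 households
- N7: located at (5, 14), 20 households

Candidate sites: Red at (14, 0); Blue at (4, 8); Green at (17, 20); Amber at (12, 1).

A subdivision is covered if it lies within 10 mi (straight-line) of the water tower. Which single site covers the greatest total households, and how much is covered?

Coverage radius r = 10 mi; a point is covered iff (Δx)²+(Δy)² ≤ 10² = 100.
  Red (14, 0): covers {N2, N4, N5} → 66
  Blue (4, 8): covers {N3, N7} → 28
  Green (17, 20): covers {N6} → 70
  Amber (12, 1): covers {N2, N4, N5} → 66
Maximum coverage at Green: 70 households.

Green, covering 70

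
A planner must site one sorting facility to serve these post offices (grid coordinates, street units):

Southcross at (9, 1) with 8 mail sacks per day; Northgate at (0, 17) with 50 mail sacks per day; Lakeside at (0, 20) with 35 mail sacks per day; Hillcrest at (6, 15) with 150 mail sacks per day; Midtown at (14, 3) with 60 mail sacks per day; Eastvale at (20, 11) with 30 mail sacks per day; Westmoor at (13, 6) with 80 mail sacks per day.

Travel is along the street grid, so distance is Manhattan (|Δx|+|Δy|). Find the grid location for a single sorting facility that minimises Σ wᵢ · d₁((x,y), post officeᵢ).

Manhattan distance separates: Σwᵢ(|x−xᵢ|+|y−yᵢ|) = Σwᵢ|x−xᵢ| + Σwᵢ|y−yᵢ|, so x and y are optimised independently as 1-D weighted medians.
Total weight W = 413; half = 206.5.
x-coordinate, sorted with cumulative weight:
  x=0 (Northgate, w=50) cum 50
  x=0 (Lakeside, w=35) cum 85
  x=6 (Hillcrest, w=150) cum 235  ← median
  x=9 (Southcross, w=8) cum 243
  x=13 (Westmoor, w=80) cum 323
  x=14 (Midtown, w=60) cum 383
  x=20 (Eastvale, w=30) cum 413
⇒ x* = 6
y-coordinate, sorted with cumulative weight:
  y=1 (Southcross, w=8) cum 8
  y=3 (Midtown, w=60) cum 68
  y=6 (Westmoor, w=80) cum 148
  y=11 (Eastvale, w=30) cum 178
  y=15 (Hillcrest, w=150) cum 328  ← median
  y=17 (Northgate, w=50) cum 378
  y=20 (Lakeside, w=35) cum 413
⇒ y* = 15

(6, 15)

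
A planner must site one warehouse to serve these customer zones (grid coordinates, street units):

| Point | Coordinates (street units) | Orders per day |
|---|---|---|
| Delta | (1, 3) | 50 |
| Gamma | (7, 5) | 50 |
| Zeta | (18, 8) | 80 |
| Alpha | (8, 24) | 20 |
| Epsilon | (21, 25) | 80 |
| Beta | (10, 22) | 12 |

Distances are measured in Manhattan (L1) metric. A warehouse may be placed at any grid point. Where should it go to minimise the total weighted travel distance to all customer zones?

(18, 8)

Manhattan distance separates: Σwᵢ(|x−xᵢ|+|y−yᵢ|) = Σwᵢ|x−xᵢ| + Σwᵢ|y−yᵢ|, so x and y are optimised independently as 1-D weighted medians.
Total weight W = 292; half = 146.
x-coordinate, sorted with cumulative weight:
  x=1 (Delta, w=50) cum 50
  x=7 (Gamma, w=50) cum 100
  x=8 (Alpha, w=20) cum 120
  x=10 (Beta, w=12) cum 132
  x=18 (Zeta, w=80) cum 212  ← median
  x=21 (Epsilon, w=80) cum 292
⇒ x* = 18
y-coordinate, sorted with cumulative weight:
  y=3 (Delta, w=50) cum 50
  y=5 (Gamma, w=50) cum 100
  y=8 (Zeta, w=80) cum 180  ← median
  y=22 (Beta, w=12) cum 192
  y=24 (Alpha, w=20) cum 212
  y=25 (Epsilon, w=80) cum 292
⇒ y* = 8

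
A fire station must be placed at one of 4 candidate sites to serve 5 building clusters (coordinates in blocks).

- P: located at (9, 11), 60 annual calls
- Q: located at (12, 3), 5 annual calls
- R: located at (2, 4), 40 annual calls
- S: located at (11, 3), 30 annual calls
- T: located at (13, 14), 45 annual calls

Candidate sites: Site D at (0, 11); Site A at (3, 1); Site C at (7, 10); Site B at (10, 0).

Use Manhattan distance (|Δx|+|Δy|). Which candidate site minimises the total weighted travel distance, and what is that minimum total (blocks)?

Total weighted distance at each candidate:
  Site D (0, 11): total = 2290
  Site A (3, 1): total = 2510
  Site C (7, 10): total = 1460
  Site B (10, 0): total = 2110
Minimum is at Site C with total 1460 blocks.

Site C, total 1460 blocks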